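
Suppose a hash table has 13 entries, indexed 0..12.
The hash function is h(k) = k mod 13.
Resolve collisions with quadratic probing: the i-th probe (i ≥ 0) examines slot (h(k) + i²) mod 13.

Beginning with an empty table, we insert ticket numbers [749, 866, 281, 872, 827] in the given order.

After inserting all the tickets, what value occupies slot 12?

281

Insert 749: h=8, slot 8 empty -> index 8.
Insert 866: h=8, slot 8 occupied -> index 9.
Insert 281: h=8, slots 8,9 occupied -> index 12.
Insert 872: h=1, slot 1 empty -> index 1.
Insert 827: h=8, slots 8,9,12 occupied -> index 4.
Table: [-, 872, -, -, 827, -, -, -, 749, 866, -, -, 281]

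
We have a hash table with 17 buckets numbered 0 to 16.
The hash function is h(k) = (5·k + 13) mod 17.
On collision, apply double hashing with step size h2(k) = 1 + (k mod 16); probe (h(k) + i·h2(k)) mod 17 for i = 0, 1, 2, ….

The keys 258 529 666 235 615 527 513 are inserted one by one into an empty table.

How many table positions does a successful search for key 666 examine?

2

Insert 258: h=11, slot 11 empty => index 11.
Insert 529: h=6, slot 6 empty => index 6.
Insert 666: h=11, h2=11, slot 11 occupied => index 5.
Insert 235: h=15, slot 15 empty => index 15.
Insert 615: h=11, h2=8, slot 11 occupied => index 2.
Insert 527: h=13, slot 13 empty => index 13.
Insert 513: h=11, h2=2, slots 11,13,15 occupied => index 0.
Table: [513, _, 615, _, _, 666, 529, _, _, _, _, 258, _, 527, _, 235, _]
Lookup 666: h=11, h2=11, probe 11,5 → found at 5.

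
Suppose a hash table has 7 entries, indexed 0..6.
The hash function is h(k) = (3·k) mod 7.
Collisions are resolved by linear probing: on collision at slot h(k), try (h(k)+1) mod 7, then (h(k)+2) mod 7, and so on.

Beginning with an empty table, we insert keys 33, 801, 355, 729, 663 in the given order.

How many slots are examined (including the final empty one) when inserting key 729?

33: h=1 → slot 1
801: h=2 → slot 2
355: h=1, probe 1,2,3 → slot 3
729: h=3, probe 3,4 → slot 4
663: h=1, probe 1,2,3,4,5 → slot 5
Table: [., 33, 801, 355, 729, 663, .]

2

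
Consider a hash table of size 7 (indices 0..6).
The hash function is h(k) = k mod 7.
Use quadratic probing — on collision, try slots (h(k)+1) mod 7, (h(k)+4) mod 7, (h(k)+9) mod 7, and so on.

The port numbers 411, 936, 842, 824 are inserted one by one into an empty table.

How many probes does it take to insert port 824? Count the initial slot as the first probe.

4

411 hashes to 5; slot 5 is free => place at 5.
936 hashes to 5; 5 taken => place at 6.
842 hashes to 2; slot 2 is free => place at 2.
824 hashes to 5; 5,6,2 taken => place at 0.
Table: [824, —, 842, —, —, 411, 936]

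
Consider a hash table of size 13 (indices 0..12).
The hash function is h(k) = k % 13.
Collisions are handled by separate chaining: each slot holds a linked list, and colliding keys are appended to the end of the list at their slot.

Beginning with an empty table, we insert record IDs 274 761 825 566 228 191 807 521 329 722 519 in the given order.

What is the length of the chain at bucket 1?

3

274 → bucket 1
761 → bucket 7
825 → bucket 6
566 → bucket 7 (collision)
228 → bucket 7 (collision)
191 → bucket 9
807 → bucket 1 (collision)
521 → bucket 1 (collision)
329 → bucket 4
722 → bucket 7 (collision)
519 → bucket 12
Final buckets:
0: —
1: 274 -> 807 -> 521
2: —
3: —
4: 329
5: —
6: 825
7: 761 -> 566 -> 228 -> 722
8: —
9: 191
10: —
11: —
12: 519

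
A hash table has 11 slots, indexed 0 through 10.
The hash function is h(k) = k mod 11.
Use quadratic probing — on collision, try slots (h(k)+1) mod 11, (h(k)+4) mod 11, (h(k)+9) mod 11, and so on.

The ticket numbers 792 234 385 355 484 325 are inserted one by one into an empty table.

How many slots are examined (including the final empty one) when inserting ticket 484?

792: h=0 → slot 0
234: h=3 → slot 3
385: h=0, probe 0,1 → slot 1
355: h=3, probe 3,4 → slot 4
484: h=0, probe 0,1,4,9 → slot 9
325: h=6 → slot 6
Table: [792, 385, ∅, 234, 355, ∅, 325, ∅, ∅, 484, ∅]

4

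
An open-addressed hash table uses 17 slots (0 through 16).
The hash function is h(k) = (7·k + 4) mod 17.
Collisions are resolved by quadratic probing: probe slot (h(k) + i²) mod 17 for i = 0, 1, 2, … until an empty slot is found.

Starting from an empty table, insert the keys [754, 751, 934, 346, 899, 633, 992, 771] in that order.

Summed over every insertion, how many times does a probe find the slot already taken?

Insert 754: h=12, slot 12 empty => index 12.
Insert 751: h=8, slot 8 empty => index 8.
Insert 934: h=14, slot 14 empty => index 14.
Insert 346: h=12, slot 12 occupied => index 13.
Insert 899: h=7, slot 7 empty => index 7.
Insert 633: h=15, slot 15 empty => index 15.
Insert 992: h=12, slots 12,13 occupied => index 16.
Insert 771: h=12, slots 12,13,16 occupied => index 4.
Table: [—, —, —, —, 771, —, —, 899, 751, —, —, —, 754, 346, 934, 633, 992]

6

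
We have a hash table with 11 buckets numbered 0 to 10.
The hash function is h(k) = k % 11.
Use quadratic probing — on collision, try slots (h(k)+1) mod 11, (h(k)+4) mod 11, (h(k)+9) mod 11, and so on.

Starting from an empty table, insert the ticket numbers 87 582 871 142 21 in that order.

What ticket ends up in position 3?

142

Insert 87: h=10, slot 10 empty -> index 10.
Insert 582: h=10, slot 10 occupied -> index 0.
Insert 871: h=2, slot 2 empty -> index 2.
Insert 142: h=10, slots 10,0 occupied -> index 3.
Insert 21: h=10, slots 10,0,3 occupied -> index 8.
Table: [582, —, 871, 142, —, —, —, —, 21, —, 87]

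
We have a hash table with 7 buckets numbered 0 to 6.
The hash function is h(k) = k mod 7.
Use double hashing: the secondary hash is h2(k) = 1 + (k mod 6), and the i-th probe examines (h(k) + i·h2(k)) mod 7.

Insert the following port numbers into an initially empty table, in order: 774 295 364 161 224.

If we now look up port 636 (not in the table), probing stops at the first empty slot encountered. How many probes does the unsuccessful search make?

4

774: h=4 => slot 4
295: h=1 => slot 1
364: h=0 => slot 0
161: h=0, h2=6, probe 0,6 => slot 6
224: h=0, h2=3, probe 0,3 => slot 3
Table: [364, 295, _, 224, 774, _, 161]
Lookup 636: h=6, h2=1, probe 6,0,1,2 → slot 2 empty, not found.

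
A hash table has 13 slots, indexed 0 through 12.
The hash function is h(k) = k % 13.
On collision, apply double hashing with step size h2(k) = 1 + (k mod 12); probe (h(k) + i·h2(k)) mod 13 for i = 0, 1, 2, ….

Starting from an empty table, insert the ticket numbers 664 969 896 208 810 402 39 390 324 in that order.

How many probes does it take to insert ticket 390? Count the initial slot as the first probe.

5

664 hashes to 1; slot 1 is free -> place at 1.
969 hashes to 7; slot 7 is free -> place at 7.
896 hashes to 12; slot 12 is free -> place at 12.
208 hashes to 0; slot 0 is free -> place at 0.
810 hashes to 4; slot 4 is free -> place at 4.
402 hashes to 12, h2=7; 12 taken -> place at 6.
39 hashes to 0, h2=4; 0,4 taken -> place at 8.
390 hashes to 0, h2=7; 0,7,1,8 taken -> place at 2.
324 hashes to 12, h2=1; 12,0,1,2 taken -> place at 3.
Table: [208, 664, 390, 324, 810, ∅, 402, 969, 39, ∅, ∅, ∅, 896]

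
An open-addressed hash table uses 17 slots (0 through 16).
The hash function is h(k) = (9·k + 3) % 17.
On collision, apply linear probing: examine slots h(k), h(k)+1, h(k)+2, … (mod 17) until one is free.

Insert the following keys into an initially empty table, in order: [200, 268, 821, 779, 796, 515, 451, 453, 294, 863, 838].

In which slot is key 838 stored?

200 hashes to 1; slot 1 is free → place at 1.
268 hashes to 1; 1 taken → place at 2.
821 hashes to 14; slot 14 is free → place at 14.
779 hashes to 10; slot 10 is free → place at 10.
796 hashes to 10; 10 taken → place at 11.
515 hashes to 14; 14 taken → place at 15.
451 hashes to 16; slot 16 is free → place at 16.
453 hashes to 0; slot 0 is free → place at 0.
294 hashes to 14; 14,15,16,0,1,2 taken → place at 3.
863 hashes to 1; 1,2,3 taken → place at 4.
838 hashes to 14; 14,15,16,0,1,2,3,4 taken → place at 5.
Table: [453, 200, 268, 294, 863, 838, _, _, _, _, 779, 796, _, _, 821, 515, 451]

5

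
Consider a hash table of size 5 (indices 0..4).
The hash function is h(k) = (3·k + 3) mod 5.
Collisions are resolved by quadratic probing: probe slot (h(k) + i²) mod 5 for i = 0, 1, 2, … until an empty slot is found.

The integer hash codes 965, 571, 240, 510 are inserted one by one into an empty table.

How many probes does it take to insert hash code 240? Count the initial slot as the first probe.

965 hashes to 3; slot 3 is free -> place at 3.
571 hashes to 1; slot 1 is free -> place at 1.
240 hashes to 3; 3 taken -> place at 4.
510 hashes to 3; 3,4 taken -> place at 2.
Table: [-, 571, 510, 965, 240]

2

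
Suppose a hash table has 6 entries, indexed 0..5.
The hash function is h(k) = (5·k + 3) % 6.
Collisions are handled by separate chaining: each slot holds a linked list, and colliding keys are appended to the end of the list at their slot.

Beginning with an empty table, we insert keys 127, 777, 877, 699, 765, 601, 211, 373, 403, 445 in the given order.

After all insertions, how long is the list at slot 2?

7

127 -> bucket 2
777 -> bucket 0
877 -> bucket 2 (collision)
699 -> bucket 0 (collision)
765 -> bucket 0 (collision)
601 -> bucket 2 (collision)
211 -> bucket 2 (collision)
373 -> bucket 2 (collision)
403 -> bucket 2 (collision)
445 -> bucket 2 (collision)
Final buckets:
0: 777 -> 699 -> 765
1: —
2: 127 -> 877 -> 601 -> 211 -> 373 -> 403 -> 445
3: —
4: —
5: —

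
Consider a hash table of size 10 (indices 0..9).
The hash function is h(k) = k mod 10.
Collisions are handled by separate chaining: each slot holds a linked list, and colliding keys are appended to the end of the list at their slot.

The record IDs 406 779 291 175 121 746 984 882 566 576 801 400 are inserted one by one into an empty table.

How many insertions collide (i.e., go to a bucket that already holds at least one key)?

406 → bucket 6
779 → bucket 9
291 → bucket 1
175 → bucket 5
121 → bucket 1 (collision)
746 → bucket 6 (collision)
984 → bucket 4
882 → bucket 2
566 → bucket 6 (collision)
576 → bucket 6 (collision)
801 → bucket 1 (collision)
400 → bucket 0
Final buckets:
0: 400
1: 291 -> 121 -> 801
2: 882
3: —
4: 984
5: 175
6: 406 -> 746 -> 566 -> 576
7: —
8: —
9: 779

5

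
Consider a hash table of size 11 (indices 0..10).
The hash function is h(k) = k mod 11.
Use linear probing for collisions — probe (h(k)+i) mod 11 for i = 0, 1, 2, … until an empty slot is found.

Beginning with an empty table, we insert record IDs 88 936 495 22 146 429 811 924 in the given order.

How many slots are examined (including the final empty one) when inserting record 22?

88: h=0 → slot 0
936: h=1 → slot 1
495: h=0, probe 0,1,2 → slot 2
22: h=0, probe 0,1,2,3 → slot 3
146: h=3, probe 3,4 → slot 4
429: h=0, probe 0,1,2,3,4,5 → slot 5
811: h=8 → slot 8
924: h=0, probe 0,1,2,3,4,5,6 → slot 6
Table: [88, 936, 495, 22, 146, 429, 924, —, 811, —, —]

4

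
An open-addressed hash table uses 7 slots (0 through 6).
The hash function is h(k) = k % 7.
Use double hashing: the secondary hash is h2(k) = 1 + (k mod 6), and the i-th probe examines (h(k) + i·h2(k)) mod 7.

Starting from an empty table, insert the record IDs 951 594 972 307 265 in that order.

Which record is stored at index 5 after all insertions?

951: h=6 → slot 6
594: h=6, h2=1, probe 6,0 → slot 0
972: h=6, h2=1, probe 6,0,1 → slot 1
307: h=6, h2=2, probe 6,1,3 → slot 3
265: h=6, h2=2, probe 6,1,3,5 → slot 5
Table: [594, 972, ., 307, ., 265, 951]

265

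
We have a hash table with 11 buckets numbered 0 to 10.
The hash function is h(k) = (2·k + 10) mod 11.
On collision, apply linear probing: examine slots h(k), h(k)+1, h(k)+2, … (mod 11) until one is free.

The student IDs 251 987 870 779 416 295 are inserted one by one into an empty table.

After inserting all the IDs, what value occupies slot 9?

251: h=6 => slot 6
987: h=4 => slot 4
870: h=1 => slot 1
779: h=6, probe 6,7 => slot 7
416: h=6, probe 6,7,8 => slot 8
295: h=6, probe 6,7,8,9 => slot 9
Table: [., 870, ., ., 987, ., 251, 779, 416, 295, .]

295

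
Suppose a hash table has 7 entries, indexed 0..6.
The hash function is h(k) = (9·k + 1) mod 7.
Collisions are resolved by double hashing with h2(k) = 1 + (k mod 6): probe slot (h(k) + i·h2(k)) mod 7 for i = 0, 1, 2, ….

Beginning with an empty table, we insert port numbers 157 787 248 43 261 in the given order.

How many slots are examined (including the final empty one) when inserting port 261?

3

157 hashes to 0; slot 0 is free → place at 0.
787 hashes to 0, h2=2; 0 taken → place at 2.
248 hashes to 0, h2=3; 0 taken → place at 3.
43 hashes to 3, h2=2; 3 taken → place at 5.
261 hashes to 5, h2=4; 5,2 taken → place at 6.
Table: [157, —, 787, 248, —, 43, 261]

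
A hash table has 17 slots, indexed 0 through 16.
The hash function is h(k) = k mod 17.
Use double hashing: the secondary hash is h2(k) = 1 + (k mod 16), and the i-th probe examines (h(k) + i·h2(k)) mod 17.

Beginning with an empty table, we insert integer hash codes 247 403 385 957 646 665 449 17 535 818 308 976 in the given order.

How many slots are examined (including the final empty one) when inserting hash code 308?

247 hashes to 9; slot 9 is free => place at 9.
403 hashes to 12; slot 12 is free => place at 12.
385 hashes to 11; slot 11 is free => place at 11.
957 hashes to 5; slot 5 is free => place at 5.
646 hashes to 0; slot 0 is free => place at 0.
665 hashes to 2; slot 2 is free => place at 2.
449 hashes to 7; slot 7 is free => place at 7.
17 hashes to 0, h2=2; 0,2 taken => place at 4.
535 hashes to 8; slot 8 is free => place at 8.
818 hashes to 2, h2=3; 2,5,8,11 taken => place at 14.
308 hashes to 2, h2=5; 2,7,12,0,5 taken => place at 10.
976 hashes to 7, h2=1; 7,8,9,10,11,12 taken => place at 13.
Table: [646, _, 665, _, 17, 957, _, 449, 535, 247, 308, 385, 403, 976, 818, _, _]

6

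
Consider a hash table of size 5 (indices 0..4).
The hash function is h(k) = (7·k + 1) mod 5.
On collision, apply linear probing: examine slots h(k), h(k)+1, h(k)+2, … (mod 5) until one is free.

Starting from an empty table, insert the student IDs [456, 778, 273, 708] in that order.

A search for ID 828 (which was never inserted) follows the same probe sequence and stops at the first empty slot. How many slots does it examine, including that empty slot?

456 hashes to 3; slot 3 is free -> place at 3.
778 hashes to 2; slot 2 is free -> place at 2.
273 hashes to 2; 2,3 taken -> place at 4.
708 hashes to 2; 2,3,4 taken -> place at 0.
Table: [708, ., 778, 456, 273]
Lookup 828: h=2, probe 2,3,4,0,1 → slot 1 empty, not found.

5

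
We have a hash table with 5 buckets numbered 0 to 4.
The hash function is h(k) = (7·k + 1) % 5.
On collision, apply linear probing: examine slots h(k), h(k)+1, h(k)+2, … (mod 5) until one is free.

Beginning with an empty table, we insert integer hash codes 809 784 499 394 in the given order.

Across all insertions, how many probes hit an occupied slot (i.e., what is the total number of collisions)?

809: h=4 → slot 4
784: h=4, probe 4,0 → slot 0
499: h=4, probe 4,0,1 → slot 1
394: h=4, probe 4,0,1,2 → slot 2
Table: [784, 499, 394, —, 809]

6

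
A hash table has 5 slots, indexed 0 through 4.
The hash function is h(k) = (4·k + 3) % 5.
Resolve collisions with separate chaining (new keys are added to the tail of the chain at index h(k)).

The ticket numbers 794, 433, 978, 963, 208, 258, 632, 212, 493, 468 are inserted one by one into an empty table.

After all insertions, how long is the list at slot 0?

Insert 794: h=4, bucket 4 empty -> new chain.
Insert 433: h=0, bucket 0 empty -> new chain.
Insert 978: h=0, bucket 0 nonempty -> append to chain.
Insert 963: h=0, bucket 0 nonempty -> append to chain.
Insert 208: h=0, bucket 0 nonempty -> append to chain.
Insert 258: h=0, bucket 0 nonempty -> append to chain.
Insert 632: h=1, bucket 1 empty -> new chain.
Insert 212: h=1, bucket 1 nonempty -> append to chain.
Insert 493: h=0, bucket 0 nonempty -> append to chain.
Insert 468: h=0, bucket 0 nonempty -> append to chain.
Final buckets:
0: 433 -> 978 -> 963 -> 208 -> 258 -> 493 -> 468
1: 632 -> 212
2: -
3: -
4: 794

7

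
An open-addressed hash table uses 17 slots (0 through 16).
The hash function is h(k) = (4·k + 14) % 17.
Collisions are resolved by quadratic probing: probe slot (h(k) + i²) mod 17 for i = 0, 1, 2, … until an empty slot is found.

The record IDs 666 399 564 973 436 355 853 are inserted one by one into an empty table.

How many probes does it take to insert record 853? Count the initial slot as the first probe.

666: h=9 → slot 9
399: h=12 → slot 12
564: h=9, probe 9,10 → slot 10
973: h=13 → slot 13
436: h=7 → slot 7
355: h=6 → slot 6
853: h=9, probe 9,10,13,1 → slot 1
Table: [∅, 853, ∅, ∅, ∅, ∅, 355, 436, ∅, 666, 564, ∅, 399, 973, ∅, ∅, ∅]

4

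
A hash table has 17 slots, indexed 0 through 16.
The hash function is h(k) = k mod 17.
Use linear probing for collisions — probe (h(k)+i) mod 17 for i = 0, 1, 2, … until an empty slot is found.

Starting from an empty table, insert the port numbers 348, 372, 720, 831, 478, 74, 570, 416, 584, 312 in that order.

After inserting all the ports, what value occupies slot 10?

416

348 hashes to 8; slot 8 is free → place at 8.
372 hashes to 15; slot 15 is free → place at 15.
720 hashes to 6; slot 6 is free → place at 6.
831 hashes to 15; 15 taken → place at 16.
478 hashes to 2; slot 2 is free → place at 2.
74 hashes to 6; 6 taken → place at 7.
570 hashes to 9; slot 9 is free → place at 9.
416 hashes to 8; 8,9 taken → place at 10.
584 hashes to 6; 6,7,8,9,10 taken → place at 11.
312 hashes to 6; 6,7,8,9,10,11 taken → place at 12.
Table: [., ., 478, ., ., ., 720, 74, 348, 570, 416, 584, 312, ., ., 372, 831]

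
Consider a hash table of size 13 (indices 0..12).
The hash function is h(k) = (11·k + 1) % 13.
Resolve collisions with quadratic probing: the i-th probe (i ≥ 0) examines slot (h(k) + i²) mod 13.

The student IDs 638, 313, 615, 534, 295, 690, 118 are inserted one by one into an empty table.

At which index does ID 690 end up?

638: h=12 -> slot 12
313: h=12, probe 12,0 -> slot 0
615: h=6 -> slot 6
534: h=12, probe 12,0,3 -> slot 3
295: h=9 -> slot 9
690: h=12, probe 12,0,3,8 -> slot 8
118: h=12, probe 12,0,3,8,2 -> slot 2
Table: [313, -, 118, 534, -, -, 615, -, 690, 295, -, -, 638]

8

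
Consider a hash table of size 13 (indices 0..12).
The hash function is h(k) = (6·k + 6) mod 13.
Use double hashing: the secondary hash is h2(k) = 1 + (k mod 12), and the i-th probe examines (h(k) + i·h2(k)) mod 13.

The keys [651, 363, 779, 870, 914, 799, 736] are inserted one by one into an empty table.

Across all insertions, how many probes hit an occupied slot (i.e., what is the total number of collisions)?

3

651: h=12 → slot 12
363: h=0 → slot 0
779: h=0, h2=12, probe 0,12,11 → slot 11
870: h=0, h2=7, probe 0,7 → slot 7
914: h=4 → slot 4
799: h=3 → slot 3
736: h=2 → slot 2
Table: [363, ∅, 736, 799, 914, ∅, ∅, 870, ∅, ∅, ∅, 779, 651]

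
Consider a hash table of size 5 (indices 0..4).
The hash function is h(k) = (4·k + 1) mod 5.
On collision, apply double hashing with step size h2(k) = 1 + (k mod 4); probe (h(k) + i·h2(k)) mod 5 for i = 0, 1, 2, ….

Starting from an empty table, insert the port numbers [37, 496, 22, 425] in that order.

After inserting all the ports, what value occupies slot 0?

496

37 hashes to 4; slot 4 is free -> place at 4.
496 hashes to 0; slot 0 is free -> place at 0.
22 hashes to 4, h2=3; 4 taken -> place at 2.
425 hashes to 1; slot 1 is free -> place at 1.
Table: [496, 425, 22, —, 37]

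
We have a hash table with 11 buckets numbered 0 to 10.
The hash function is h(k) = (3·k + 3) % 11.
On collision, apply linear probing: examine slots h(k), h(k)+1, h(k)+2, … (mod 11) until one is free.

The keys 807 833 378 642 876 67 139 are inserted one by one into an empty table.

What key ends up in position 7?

807 hashes to 4; slot 4 is free => place at 4.
833 hashes to 5; slot 5 is free => place at 5.
378 hashes to 4; 4,5 taken => place at 6.
642 hashes to 4; 4,5,6 taken => place at 7.
876 hashes to 2; slot 2 is free => place at 2.
67 hashes to 6; 6,7 taken => place at 8.
139 hashes to 2; 2 taken => place at 3.
Table: [∅, ∅, 876, 139, 807, 833, 378, 642, 67, ∅, ∅]

642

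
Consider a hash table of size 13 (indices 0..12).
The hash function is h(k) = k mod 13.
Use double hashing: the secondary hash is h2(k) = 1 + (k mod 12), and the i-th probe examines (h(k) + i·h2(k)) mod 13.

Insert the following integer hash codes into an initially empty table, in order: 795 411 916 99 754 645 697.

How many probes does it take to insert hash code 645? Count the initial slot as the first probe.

Insert 795: h=2, slot 2 empty => index 2.
Insert 411: h=8, slot 8 empty => index 8.
Insert 916: h=6, slot 6 empty => index 6.
Insert 99: h=8, h2=4, slot 8 occupied => index 12.
Insert 754: h=0, slot 0 empty => index 0.
Insert 645: h=8, h2=10, slot 8 occupied => index 5.
Insert 697: h=8, h2=2, slot 8 occupied => index 10.
Table: [754, —, 795, —, —, 645, 916, —, 411, —, 697, —, 99]

2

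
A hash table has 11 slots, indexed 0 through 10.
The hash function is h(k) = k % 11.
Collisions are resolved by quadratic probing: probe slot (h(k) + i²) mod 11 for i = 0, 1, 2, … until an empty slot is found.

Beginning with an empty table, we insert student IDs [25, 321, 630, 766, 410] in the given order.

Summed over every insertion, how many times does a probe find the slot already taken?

4

25 hashes to 3; slot 3 is free → place at 3.
321 hashes to 2; slot 2 is free → place at 2.
630 hashes to 3; 3 taken → place at 4.
766 hashes to 7; slot 7 is free → place at 7.
410 hashes to 3; 3,4,7 taken → place at 1.
Table: [—, 410, 321, 25, 630, —, —, 766, —, —, —]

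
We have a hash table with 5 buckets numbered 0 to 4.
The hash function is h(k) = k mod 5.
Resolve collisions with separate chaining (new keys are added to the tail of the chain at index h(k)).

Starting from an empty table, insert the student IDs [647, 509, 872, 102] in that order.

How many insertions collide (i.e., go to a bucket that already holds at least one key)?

Insert 647: h=2, bucket 2 empty → new chain.
Insert 509: h=4, bucket 4 empty → new chain.
Insert 872: h=2, bucket 2 nonempty → append to chain.
Insert 102: h=2, bucket 2 nonempty → append to chain.
Final buckets:
0: ∅
1: ∅
2: 647 -> 872 -> 102
3: ∅
4: 509

2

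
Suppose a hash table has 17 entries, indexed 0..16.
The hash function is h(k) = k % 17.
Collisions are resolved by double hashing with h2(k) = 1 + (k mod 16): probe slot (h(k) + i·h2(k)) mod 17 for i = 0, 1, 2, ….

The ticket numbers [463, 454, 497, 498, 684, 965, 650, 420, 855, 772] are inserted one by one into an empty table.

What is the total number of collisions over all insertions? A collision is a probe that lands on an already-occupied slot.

Insert 463: h=4, slot 4 empty => index 4.
Insert 454: h=12, slot 12 empty => index 12.
Insert 497: h=4, h2=2, slot 4 occupied => index 6.
Insert 498: h=5, slot 5 empty => index 5.
Insert 684: h=4, h2=13, slot 4 occupied => index 0.
Insert 965: h=13, slot 13 empty => index 13.
Insert 650: h=4, h2=11, slot 4 occupied => index 15.
Insert 420: h=12, h2=5, slots 12,0,5 occupied => index 10.
Insert 855: h=5, h2=8, slots 5,13,4,12 occupied => index 3.
Insert 772: h=7, slot 7 empty => index 7.
Table: [684, ∅, ∅, 855, 463, 498, 497, 772, ∅, ∅, 420, ∅, 454, 965, ∅, 650, ∅]

10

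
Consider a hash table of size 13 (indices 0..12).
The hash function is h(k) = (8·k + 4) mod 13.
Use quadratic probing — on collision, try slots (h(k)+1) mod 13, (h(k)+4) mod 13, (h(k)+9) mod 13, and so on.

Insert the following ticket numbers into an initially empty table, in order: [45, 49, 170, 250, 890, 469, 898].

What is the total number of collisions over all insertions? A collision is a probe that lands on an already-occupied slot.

45 hashes to 0; slot 0 is free => place at 0.
49 hashes to 6; slot 6 is free => place at 6.
170 hashes to 12; slot 12 is free => place at 12.
250 hashes to 2; slot 2 is free => place at 2.
890 hashes to 0; 0 taken => place at 1.
469 hashes to 12; 12,0 taken => place at 3.
898 hashes to 12; 12,0,3 taken => place at 8.
Table: [45, 890, 250, 469, _, _, 49, _, 898, _, _, _, 170]

6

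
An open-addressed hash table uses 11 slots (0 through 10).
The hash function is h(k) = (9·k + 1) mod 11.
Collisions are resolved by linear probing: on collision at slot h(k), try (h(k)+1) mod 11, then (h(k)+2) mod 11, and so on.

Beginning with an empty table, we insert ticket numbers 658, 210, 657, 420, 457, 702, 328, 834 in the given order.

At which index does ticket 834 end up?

1

Insert 658: h=5, slot 5 empty -> index 5.
Insert 210: h=10, slot 10 empty -> index 10.
Insert 657: h=7, slot 7 empty -> index 7.
Insert 420: h=8, slot 8 empty -> index 8.
Insert 457: h=0, slot 0 empty -> index 0.
Insert 702: h=5, slot 5 occupied -> index 6.
Insert 328: h=5, slots 5,6,7,8 occupied -> index 9.
Insert 834: h=5, slots 5,6,7,8,9,10,0 occupied -> index 1.
Table: [457, 834, —, —, —, 658, 702, 657, 420, 328, 210]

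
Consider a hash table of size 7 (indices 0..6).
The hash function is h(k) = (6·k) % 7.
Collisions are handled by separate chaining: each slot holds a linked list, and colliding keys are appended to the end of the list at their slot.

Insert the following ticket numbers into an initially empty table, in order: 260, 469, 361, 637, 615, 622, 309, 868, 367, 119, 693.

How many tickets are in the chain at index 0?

5

260 -> bucket 6
469 -> bucket 0
361 -> bucket 3
637 -> bucket 0 (collision)
615 -> bucket 1
622 -> bucket 1 (collision)
309 -> bucket 6 (collision)
868 -> bucket 0 (collision)
367 -> bucket 4
119 -> bucket 0 (collision)
693 -> bucket 0 (collision)
Final buckets:
0: 469 -> 637 -> 868 -> 119 -> 693
1: 615 -> 622
2: —
3: 361
4: 367
5: —
6: 260 -> 309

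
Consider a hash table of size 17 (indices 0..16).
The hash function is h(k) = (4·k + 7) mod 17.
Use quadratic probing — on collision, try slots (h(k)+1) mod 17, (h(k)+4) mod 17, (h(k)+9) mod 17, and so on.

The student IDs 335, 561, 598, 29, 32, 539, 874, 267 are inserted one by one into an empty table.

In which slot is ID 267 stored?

13

335 hashes to 4; slot 4 is free → place at 4.
561 hashes to 7; slot 7 is free → place at 7.
598 hashes to 2; slot 2 is free → place at 2.
29 hashes to 4; 4 taken → place at 5.
32 hashes to 16; slot 16 is free → place at 16.
539 hashes to 4; 4,5 taken → place at 8.
874 hashes to 1; slot 1 is free → place at 1.
267 hashes to 4; 4,5,8 taken → place at 13.
Table: [-, 874, 598, -, 335, 29, -, 561, 539, -, -, -, -, 267, -, -, 32]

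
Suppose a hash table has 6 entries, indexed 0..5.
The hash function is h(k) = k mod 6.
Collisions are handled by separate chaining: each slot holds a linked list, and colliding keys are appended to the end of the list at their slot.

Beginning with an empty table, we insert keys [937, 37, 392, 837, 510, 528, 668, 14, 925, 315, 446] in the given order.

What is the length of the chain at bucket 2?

4

Insert 937: h=1, bucket 1 empty -> new chain.
Insert 37: h=1, bucket 1 nonempty -> append to chain.
Insert 392: h=2, bucket 2 empty -> new chain.
Insert 837: h=3, bucket 3 empty -> new chain.
Insert 510: h=0, bucket 0 empty -> new chain.
Insert 528: h=0, bucket 0 nonempty -> append to chain.
Insert 668: h=2, bucket 2 nonempty -> append to chain.
Insert 14: h=2, bucket 2 nonempty -> append to chain.
Insert 925: h=1, bucket 1 nonempty -> append to chain.
Insert 315: h=3, bucket 3 nonempty -> append to chain.
Insert 446: h=2, bucket 2 nonempty -> append to chain.
Final buckets:
0: 510 -> 528
1: 937 -> 37 -> 925
2: 392 -> 668 -> 14 -> 446
3: 837 -> 315
4: —
5: —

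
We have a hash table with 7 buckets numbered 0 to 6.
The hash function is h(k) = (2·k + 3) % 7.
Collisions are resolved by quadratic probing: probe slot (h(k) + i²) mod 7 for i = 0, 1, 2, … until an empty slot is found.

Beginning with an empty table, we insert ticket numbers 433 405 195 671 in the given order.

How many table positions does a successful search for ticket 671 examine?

4

433: h=1 → slot 1
405: h=1, probe 1,2 → slot 2
195: h=1, probe 1,2,5 → slot 5
671: h=1, probe 1,2,5,3 → slot 3
Table: [-, 433, 405, 671, -, 195, -]
Lookup 671: h=1, probe 1,2,5,3 → found at 3.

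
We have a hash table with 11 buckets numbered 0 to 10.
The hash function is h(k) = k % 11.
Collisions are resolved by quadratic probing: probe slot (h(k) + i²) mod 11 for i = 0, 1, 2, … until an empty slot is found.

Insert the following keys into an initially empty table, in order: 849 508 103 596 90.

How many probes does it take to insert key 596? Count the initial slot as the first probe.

849: h=2 => slot 2
508: h=2, probe 2,3 => slot 3
103: h=4 => slot 4
596: h=2, probe 2,3,6 => slot 6
90: h=2, probe 2,3,6,0 => slot 0
Table: [90, -, 849, 508, 103, -, 596, -, -, -, -]

3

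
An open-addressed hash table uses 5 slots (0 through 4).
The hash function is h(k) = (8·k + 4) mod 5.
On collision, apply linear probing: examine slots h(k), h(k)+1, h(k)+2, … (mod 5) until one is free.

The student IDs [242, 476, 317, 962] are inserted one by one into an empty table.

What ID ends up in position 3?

242: h=0 => slot 0
476: h=2 => slot 2
317: h=0, probe 0,1 => slot 1
962: h=0, probe 0,1,2,3 => slot 3
Table: [242, 317, 476, 962, ∅]

962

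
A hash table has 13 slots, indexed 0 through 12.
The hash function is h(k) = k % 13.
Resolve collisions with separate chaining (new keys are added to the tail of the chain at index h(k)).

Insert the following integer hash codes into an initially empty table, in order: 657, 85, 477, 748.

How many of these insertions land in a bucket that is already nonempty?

657 → bucket 7
85 → bucket 7 (collision)
477 → bucket 9
748 → bucket 7 (collision)
Final buckets:
0: -
1: -
2: -
3: -
4: -
5: -
6: -
7: 657 -> 85 -> 748
8: -
9: 477
10: -
11: -
12: -

2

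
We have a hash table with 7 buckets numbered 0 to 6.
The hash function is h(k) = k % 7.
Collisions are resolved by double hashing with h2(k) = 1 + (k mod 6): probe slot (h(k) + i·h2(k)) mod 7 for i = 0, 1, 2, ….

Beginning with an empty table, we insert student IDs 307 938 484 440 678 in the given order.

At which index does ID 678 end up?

3

Insert 307: h=6, slot 6 empty => index 6.
Insert 938: h=0, slot 0 empty => index 0.
Insert 484: h=1, slot 1 empty => index 1.
Insert 440: h=6, h2=3, slot 6 occupied => index 2.
Insert 678: h=6, h2=1, slots 6,0,1,2 occupied => index 3.
Table: [938, 484, 440, 678, -, -, 307]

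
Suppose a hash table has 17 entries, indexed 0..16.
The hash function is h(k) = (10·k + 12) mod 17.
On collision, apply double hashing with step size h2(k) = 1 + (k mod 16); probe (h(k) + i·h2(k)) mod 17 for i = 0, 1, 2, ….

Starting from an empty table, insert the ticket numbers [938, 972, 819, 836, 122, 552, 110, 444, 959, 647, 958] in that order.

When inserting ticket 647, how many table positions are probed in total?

5

938 hashes to 8; slot 8 is free -> place at 8.
972 hashes to 8, h2=13; 8 taken -> place at 4.
819 hashes to 8, h2=4; 8 taken -> place at 12.
836 hashes to 8, h2=5; 8 taken -> place at 13.
122 hashes to 8, h2=11; 8 taken -> place at 2.
552 hashes to 7; slot 7 is free -> place at 7.
110 hashes to 7, h2=15; 7 taken -> place at 5.
444 hashes to 15; slot 15 is free -> place at 15.
959 hashes to 14; slot 14 is free -> place at 14.
647 hashes to 5, h2=8; 5,13,4,12 taken -> place at 3.
958 hashes to 4, h2=15; 4,2 taken -> place at 0.
Table: [958, -, 122, 647, 972, 110, -, 552, 938, -, -, -, 819, 836, 959, 444, -]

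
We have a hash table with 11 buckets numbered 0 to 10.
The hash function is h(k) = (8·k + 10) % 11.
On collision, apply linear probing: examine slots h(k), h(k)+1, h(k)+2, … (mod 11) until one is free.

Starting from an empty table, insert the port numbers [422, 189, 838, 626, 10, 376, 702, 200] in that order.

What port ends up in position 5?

838

Insert 422: h=9, slot 9 empty => index 9.
Insert 189: h=4, slot 4 empty => index 4.
Insert 838: h=4, slot 4 occupied => index 5.
Insert 626: h=2, slot 2 empty => index 2.
Insert 10: h=2, slot 2 occupied => index 3.
Insert 376: h=4, slots 4,5 occupied => index 6.
Insert 702: h=5, slots 5,6 occupied => index 7.
Insert 200: h=4, slots 4,5,6,7 occupied => index 8.
Table: [-, -, 626, 10, 189, 838, 376, 702, 200, 422, -]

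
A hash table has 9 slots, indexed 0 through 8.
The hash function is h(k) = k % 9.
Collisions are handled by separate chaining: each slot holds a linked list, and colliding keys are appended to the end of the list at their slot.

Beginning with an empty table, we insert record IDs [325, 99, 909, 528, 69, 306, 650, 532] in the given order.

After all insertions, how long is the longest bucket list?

325 → bucket 1
99 → bucket 0
909 → bucket 0 (collision)
528 → bucket 6
69 → bucket 6 (collision)
306 → bucket 0 (collision)
650 → bucket 2
532 → bucket 1 (collision)
Final buckets:
0: 99 -> 909 -> 306
1: 325 -> 532
2: 650
3: .
4: .
5: .
6: 528 -> 69
7: .
8: .

3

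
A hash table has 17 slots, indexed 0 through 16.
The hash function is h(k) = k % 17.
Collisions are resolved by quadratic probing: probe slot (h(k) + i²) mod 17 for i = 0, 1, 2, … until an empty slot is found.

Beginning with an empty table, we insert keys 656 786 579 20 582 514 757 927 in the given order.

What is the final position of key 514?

8

656: h=10 → slot 10
786: h=4 → slot 4
579: h=1 → slot 1
20: h=3 → slot 3
582: h=4, probe 4,5 → slot 5
514: h=4, probe 4,5,8 → slot 8
757: h=9 → slot 9
927: h=9, probe 9,10,13 → slot 13
Table: [., 579, ., 20, 786, 582, ., ., 514, 757, 656, ., ., 927, ., ., .]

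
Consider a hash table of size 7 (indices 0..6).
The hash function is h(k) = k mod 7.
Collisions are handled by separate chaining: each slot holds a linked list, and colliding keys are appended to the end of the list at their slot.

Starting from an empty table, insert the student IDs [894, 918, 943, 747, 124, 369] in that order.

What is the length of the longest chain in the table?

Insert 894: h=5, bucket 5 empty -> new chain.
Insert 918: h=1, bucket 1 empty -> new chain.
Insert 943: h=5, bucket 5 nonempty -> append to chain.
Insert 747: h=5, bucket 5 nonempty -> append to chain.
Insert 124: h=5, bucket 5 nonempty -> append to chain.
Insert 369: h=5, bucket 5 nonempty -> append to chain.
Final buckets:
0: -
1: 918
2: -
3: -
4: -
5: 894 -> 943 -> 747 -> 124 -> 369
6: -

5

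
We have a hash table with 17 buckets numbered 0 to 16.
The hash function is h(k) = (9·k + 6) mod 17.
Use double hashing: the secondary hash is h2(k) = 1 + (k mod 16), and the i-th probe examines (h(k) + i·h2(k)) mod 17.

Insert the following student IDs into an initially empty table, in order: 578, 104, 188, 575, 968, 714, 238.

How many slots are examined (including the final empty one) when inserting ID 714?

578: h=6 -> slot 6
104: h=7 -> slot 7
188: h=15 -> slot 15
575: h=13 -> slot 13
968: h=14 -> slot 14
714: h=6, h2=11, probe 6,0 -> slot 0
238: h=6, h2=15, probe 6,4 -> slot 4
Table: [714, ., ., ., 238, ., 578, 104, ., ., ., ., ., 575, 968, 188, .]

2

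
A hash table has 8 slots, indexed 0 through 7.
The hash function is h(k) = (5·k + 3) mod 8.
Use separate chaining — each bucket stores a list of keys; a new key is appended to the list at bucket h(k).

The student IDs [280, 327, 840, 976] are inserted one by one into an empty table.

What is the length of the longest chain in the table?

Insert 280: h=3, bucket 3 empty → new chain.
Insert 327: h=6, bucket 6 empty → new chain.
Insert 840: h=3, bucket 3 nonempty → append to chain.
Insert 976: h=3, bucket 3 nonempty → append to chain.
Final buckets:
0: _
1: _
2: _
3: 280 -> 840 -> 976
4: _
5: _
6: 327
7: _

3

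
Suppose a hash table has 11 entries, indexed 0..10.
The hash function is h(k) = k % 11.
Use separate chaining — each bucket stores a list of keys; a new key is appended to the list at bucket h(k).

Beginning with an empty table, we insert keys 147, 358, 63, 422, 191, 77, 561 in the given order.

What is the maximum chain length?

147 -> bucket 4
358 -> bucket 6
63 -> bucket 8
422 -> bucket 4 (collision)
191 -> bucket 4 (collision)
77 -> bucket 0
561 -> bucket 0 (collision)
Final buckets:
0: 77 -> 561
1: _
2: _
3: _
4: 147 -> 422 -> 191
5: _
6: 358
7: _
8: 63
9: _
10: _

3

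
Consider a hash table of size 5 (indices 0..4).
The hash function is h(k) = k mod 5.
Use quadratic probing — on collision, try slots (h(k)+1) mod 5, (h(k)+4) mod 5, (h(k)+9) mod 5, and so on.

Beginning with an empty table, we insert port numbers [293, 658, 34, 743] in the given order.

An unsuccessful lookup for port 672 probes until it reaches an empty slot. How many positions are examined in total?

293 hashes to 3; slot 3 is free -> place at 3.
658 hashes to 3; 3 taken -> place at 4.
34 hashes to 4; 4 taken -> place at 0.
743 hashes to 3; 3,4 taken -> place at 2.
Table: [34, ., 743, 293, 658]
Lookup 672: h=2, probe 2,3,1 → slot 1 empty, not found.

3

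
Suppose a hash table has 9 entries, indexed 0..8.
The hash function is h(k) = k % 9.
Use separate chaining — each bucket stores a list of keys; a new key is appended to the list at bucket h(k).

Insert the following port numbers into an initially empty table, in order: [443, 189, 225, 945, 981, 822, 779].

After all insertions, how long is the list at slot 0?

Insert 443: h=2, bucket 2 empty -> new chain.
Insert 189: h=0, bucket 0 empty -> new chain.
Insert 225: h=0, bucket 0 nonempty -> append to chain.
Insert 945: h=0, bucket 0 nonempty -> append to chain.
Insert 981: h=0, bucket 0 nonempty -> append to chain.
Insert 822: h=3, bucket 3 empty -> new chain.
Insert 779: h=5, bucket 5 empty -> new chain.
Final buckets:
0: 189 -> 225 -> 945 -> 981
1: _
2: 443
3: 822
4: _
5: 779
6: _
7: _
8: _

4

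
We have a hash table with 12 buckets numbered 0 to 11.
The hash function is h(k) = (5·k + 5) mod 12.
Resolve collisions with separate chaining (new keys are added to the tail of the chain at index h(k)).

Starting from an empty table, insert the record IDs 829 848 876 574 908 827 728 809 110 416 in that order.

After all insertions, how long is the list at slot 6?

829 -> bucket 10
848 -> bucket 9
876 -> bucket 5
574 -> bucket 7
908 -> bucket 9 (collision)
827 -> bucket 0
728 -> bucket 9 (collision)
809 -> bucket 6
110 -> bucket 3
416 -> bucket 9 (collision)
Final buckets:
0: 827
1: _
2: _
3: 110
4: _
5: 876
6: 809
7: 574
8: _
9: 848 -> 908 -> 728 -> 416
10: 829
11: _

1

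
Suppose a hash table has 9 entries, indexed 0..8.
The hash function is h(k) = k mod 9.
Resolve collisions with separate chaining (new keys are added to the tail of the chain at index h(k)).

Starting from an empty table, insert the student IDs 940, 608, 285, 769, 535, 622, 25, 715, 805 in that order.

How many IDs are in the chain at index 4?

5

940 -> bucket 4
608 -> bucket 5
285 -> bucket 6
769 -> bucket 4 (collision)
535 -> bucket 4 (collision)
622 -> bucket 1
25 -> bucket 7
715 -> bucket 4 (collision)
805 -> bucket 4 (collision)
Final buckets:
0: -
1: 622
2: -
3: -
4: 940 -> 769 -> 535 -> 715 -> 805
5: 608
6: 285
7: 25
8: -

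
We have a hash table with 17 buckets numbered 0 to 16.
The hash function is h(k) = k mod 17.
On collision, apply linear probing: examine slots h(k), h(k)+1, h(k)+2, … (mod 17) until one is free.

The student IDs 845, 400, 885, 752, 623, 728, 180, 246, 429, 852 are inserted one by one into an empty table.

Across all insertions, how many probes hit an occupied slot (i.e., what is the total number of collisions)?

1

845 hashes to 12; slot 12 is free -> place at 12.
400 hashes to 9; slot 9 is free -> place at 9.
885 hashes to 1; slot 1 is free -> place at 1.
752 hashes to 4; slot 4 is free -> place at 4.
623 hashes to 11; slot 11 is free -> place at 11.
728 hashes to 14; slot 14 is free -> place at 14.
180 hashes to 10; slot 10 is free -> place at 10.
246 hashes to 8; slot 8 is free -> place at 8.
429 hashes to 4; 4 taken -> place at 5.
852 hashes to 2; slot 2 is free -> place at 2.
Table: [—, 885, 852, —, 752, 429, —, —, 246, 400, 180, 623, 845, —, 728, —, —]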